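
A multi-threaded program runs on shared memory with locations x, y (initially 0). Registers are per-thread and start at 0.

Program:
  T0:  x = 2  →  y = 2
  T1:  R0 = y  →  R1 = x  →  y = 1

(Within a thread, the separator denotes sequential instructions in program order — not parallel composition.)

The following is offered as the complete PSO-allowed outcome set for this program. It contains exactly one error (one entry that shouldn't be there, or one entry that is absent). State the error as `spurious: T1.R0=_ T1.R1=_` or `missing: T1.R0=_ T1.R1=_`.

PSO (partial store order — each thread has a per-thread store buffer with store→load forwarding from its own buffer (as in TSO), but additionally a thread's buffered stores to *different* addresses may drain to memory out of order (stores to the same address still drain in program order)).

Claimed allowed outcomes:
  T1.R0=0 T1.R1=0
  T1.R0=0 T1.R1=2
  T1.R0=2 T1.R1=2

outcome vector order: (T1.R0,T1.R1)
PSO (4): 00; 02; 20; 22
PSO∖claimed = {20}

missing: T1.R0=2 T1.R1=0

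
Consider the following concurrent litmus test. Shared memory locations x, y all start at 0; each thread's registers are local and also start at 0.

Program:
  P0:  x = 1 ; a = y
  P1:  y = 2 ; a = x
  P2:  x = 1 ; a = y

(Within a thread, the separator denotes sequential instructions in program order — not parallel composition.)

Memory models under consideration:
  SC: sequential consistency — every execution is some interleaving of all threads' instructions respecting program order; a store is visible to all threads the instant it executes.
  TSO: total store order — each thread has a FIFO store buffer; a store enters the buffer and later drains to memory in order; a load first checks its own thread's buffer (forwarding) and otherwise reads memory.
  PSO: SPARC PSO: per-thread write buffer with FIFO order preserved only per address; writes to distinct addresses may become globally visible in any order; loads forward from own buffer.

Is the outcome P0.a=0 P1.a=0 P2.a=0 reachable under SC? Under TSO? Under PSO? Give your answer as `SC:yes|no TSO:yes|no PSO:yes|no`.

SC:no TSO:yes PSO:yes

outcome vector order: (P0.a,P1.a,P2.a)
under SC → 010 012 202 210 212
under TSO → 000 002 010 012 200 202 210 212
under PSO → 000 002 010 012 200 202 210 212
target 000 ∈ {TSO,PSO}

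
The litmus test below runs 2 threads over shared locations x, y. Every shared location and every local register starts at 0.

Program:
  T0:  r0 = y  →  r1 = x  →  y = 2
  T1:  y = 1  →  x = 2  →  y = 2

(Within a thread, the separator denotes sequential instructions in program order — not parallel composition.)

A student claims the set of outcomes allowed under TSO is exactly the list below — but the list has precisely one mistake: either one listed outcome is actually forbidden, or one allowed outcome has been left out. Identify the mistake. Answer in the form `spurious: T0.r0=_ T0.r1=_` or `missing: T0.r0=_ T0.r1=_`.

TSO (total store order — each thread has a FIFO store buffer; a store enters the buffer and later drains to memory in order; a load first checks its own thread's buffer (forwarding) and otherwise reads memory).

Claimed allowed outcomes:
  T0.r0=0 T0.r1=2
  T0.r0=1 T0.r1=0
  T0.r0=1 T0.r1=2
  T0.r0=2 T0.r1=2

outcome vector order: (T0.r0,T0.r1)
TSO (5): <0 0> <0 2> <1 0> <1 2> <2 2>
TSO∖claimed = {<0 0>}

missing: T0.r0=0 T0.r1=0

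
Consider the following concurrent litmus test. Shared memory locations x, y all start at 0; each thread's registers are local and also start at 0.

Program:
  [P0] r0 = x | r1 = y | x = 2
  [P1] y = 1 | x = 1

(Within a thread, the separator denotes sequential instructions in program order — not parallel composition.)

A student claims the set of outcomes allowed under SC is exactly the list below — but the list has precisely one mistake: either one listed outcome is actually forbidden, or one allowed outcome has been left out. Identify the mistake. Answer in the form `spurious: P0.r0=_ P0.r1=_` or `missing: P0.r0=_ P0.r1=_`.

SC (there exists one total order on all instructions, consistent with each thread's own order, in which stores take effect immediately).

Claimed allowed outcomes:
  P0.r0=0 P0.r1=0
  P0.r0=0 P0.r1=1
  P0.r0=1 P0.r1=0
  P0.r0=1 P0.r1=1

outcome vector order: (P0.r0,P0.r1)
under SC → (0,0), (0,1), (1,1)
claimed∖SC = {(1,0)}

spurious: P0.r0=1 P0.r1=0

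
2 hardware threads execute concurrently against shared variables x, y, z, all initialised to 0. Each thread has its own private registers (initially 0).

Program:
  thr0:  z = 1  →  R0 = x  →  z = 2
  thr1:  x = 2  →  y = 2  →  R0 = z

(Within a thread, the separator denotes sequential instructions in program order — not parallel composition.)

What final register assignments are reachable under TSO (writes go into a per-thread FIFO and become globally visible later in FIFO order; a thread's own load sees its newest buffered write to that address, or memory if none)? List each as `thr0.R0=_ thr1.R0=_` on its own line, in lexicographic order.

outcome vector order: (thr0.R0,thr1.R0)
|TSO outcomes| = 6

thr0.R0=0 thr1.R0=0
thr0.R0=0 thr1.R0=1
thr0.R0=0 thr1.R0=2
thr0.R0=2 thr1.R0=0
thr0.R0=2 thr1.R0=1
thr0.R0=2 thr1.R0=2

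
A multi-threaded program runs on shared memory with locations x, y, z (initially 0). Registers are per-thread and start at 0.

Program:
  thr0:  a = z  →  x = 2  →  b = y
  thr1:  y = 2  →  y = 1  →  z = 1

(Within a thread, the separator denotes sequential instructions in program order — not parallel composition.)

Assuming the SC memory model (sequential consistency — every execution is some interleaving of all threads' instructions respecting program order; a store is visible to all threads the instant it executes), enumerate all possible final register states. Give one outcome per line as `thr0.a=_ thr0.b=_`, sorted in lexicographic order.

outcome vector order: (thr0.a,thr0.b)
|SC outcomes| = 4

thr0.a=0 thr0.b=0
thr0.a=0 thr0.b=1
thr0.a=0 thr0.b=2
thr0.a=1 thr0.b=1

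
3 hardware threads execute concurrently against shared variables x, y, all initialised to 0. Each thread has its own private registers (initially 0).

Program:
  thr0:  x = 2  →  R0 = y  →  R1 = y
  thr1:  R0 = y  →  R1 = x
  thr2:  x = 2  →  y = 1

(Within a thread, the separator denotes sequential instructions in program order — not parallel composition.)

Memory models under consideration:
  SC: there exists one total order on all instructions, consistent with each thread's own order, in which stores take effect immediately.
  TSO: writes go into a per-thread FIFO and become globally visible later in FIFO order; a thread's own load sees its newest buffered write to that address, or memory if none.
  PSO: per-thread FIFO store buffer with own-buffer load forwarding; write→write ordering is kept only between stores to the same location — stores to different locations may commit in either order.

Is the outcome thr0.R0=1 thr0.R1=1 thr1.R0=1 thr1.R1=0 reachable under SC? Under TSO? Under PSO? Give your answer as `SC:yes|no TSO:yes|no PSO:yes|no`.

outcome vector order: (thr0.R0,thr0.R1,thr1.R0,thr1.R1)
[SC] allowed = {0/0/0/0 0/0/0/2 0/0/1/2 0/1/0/0 0/1/0/2 0/1/1/2 1/1/0/0 1/1/0/2 1/1/1/2}
[TSO] allowed = {0/0/0/0 0/0/0/2 0/0/1/2 0/1/0/0 0/1/0/2 0/1/1/2 1/1/0/0 1/1/0/2 1/1/1/2}
[PSO] allowed = {0/0/0/0 0/0/0/2 0/0/1/0 0/0/1/2 0/1/0/0 0/1/0/2 0/1/1/0 0/1/1/2 1/1/0/0 1/1/0/2 1/1/1/0 1/1/1/2}
target 1/1/1/0 ∈ {PSO}

SC:no TSO:no PSO:yes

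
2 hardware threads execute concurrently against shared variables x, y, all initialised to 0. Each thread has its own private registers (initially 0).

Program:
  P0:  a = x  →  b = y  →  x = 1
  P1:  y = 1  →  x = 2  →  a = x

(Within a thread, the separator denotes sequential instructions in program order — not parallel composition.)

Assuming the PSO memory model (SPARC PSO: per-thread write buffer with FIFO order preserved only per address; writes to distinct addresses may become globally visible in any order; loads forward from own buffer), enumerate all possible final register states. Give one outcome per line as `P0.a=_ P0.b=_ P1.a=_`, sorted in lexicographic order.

P0.a=0 P0.b=0 P1.a=1
P0.a=0 P0.b=0 P1.a=2
P0.a=0 P0.b=1 P1.a=1
P0.a=0 P0.b=1 P1.a=2
P0.a=2 P0.b=0 P1.a=1
P0.a=2 P0.b=0 P1.a=2
P0.a=2 P0.b=1 P1.a=1
P0.a=2 P0.b=1 P1.a=2

outcome vector order: (P0.a,P0.b,P1.a)
|PSO outcomes| = 8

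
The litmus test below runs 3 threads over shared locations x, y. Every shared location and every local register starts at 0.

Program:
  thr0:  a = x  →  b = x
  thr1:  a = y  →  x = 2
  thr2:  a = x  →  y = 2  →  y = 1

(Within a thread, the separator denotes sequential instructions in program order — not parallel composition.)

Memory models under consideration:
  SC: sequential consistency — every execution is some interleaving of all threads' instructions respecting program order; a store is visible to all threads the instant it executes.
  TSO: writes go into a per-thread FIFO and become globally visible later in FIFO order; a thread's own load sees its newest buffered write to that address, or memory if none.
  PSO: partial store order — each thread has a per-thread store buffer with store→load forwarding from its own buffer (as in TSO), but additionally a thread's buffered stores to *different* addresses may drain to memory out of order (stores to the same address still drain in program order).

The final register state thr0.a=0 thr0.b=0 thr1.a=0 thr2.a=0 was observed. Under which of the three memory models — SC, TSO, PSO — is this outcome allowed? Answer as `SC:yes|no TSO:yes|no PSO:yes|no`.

outcome vector order: (thr0.a,thr0.b,thr1.a,thr2.a)
under SC → <0 0 0 0> <0 0 0 2> <0 0 1 0> <0 0 2 0> <0 2 0 0> <0 2 0 2> <0 2 1 0> <0 2 2 0> <2 2 0 0> <2 2 0 2> <2 2 1 0> <2 2 2 0>
under TSO → <0 0 0 0> <0 0 0 2> <0 0 1 0> <0 0 2 0> <0 2 0 0> <0 2 0 2> <0 2 1 0> <0 2 2 0> <2 2 0 0> <2 2 0 2> <2 2 1 0> <2 2 2 0>
under PSO → <0 0 0 0> <0 0 0 2> <0 0 1 0> <0 0 2 0> <0 2 0 0> <0 2 0 2> <0 2 1 0> <0 2 2 0> <2 2 0 0> <2 2 0 2> <2 2 1 0> <2 2 2 0>
target <0 0 0 0> ∈ {SC,TSO,PSO}

SC:yes TSO:yes PSO:yes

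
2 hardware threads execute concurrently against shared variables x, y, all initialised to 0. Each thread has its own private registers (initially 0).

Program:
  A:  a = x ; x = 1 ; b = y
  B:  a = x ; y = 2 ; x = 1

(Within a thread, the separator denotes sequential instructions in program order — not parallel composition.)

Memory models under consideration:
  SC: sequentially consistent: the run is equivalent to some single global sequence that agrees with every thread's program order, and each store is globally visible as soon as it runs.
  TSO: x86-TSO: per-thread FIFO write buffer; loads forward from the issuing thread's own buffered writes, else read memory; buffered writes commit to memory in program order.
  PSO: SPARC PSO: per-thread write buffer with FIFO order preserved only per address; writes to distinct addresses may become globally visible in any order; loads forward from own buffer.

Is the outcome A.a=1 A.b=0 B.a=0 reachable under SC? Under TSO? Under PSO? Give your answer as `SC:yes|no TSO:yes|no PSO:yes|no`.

outcome vector order: (A.a,A.b,B.a)
[SC] allowed = {0/0/0, 0/0/1, 0/2/0, 0/2/1, 1/2/0}
[TSO] allowed = {0/0/0, 0/0/1, 0/2/0, 0/2/1, 1/2/0}
[PSO] allowed = {0/0/0, 0/0/1, 0/2/0, 0/2/1, 1/0/0, 1/2/0}
target 1/0/0 ∈ {PSO}

SC:no TSO:no PSO:yes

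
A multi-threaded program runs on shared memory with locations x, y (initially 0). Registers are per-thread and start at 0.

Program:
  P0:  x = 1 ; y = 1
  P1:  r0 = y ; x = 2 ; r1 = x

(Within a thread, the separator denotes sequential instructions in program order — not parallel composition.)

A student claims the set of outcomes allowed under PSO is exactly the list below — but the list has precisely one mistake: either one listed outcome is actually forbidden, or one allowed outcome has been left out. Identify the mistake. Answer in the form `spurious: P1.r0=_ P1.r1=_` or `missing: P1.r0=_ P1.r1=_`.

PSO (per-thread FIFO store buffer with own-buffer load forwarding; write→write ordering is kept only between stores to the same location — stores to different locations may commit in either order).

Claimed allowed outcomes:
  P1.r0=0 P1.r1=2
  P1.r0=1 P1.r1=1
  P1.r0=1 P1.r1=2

missing: P1.r0=0 P1.r1=1

outcome vector order: (P1.r0,P1.r1)
PSO: 4 outcomes — {<0 1> <0 2> <1 1> <1 2>}
PSO∖claimed = {<0 1>}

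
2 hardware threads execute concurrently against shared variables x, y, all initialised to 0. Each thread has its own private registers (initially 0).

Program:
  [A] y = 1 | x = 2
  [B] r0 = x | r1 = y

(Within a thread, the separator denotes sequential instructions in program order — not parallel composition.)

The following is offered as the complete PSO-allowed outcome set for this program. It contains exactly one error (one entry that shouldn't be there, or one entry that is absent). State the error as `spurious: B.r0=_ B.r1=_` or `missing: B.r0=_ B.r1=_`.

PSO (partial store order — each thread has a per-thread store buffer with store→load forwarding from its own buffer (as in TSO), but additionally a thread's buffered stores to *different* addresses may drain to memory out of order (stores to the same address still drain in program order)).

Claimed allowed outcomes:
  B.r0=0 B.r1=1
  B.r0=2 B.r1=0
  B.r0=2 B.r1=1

outcome vector order: (B.r0,B.r1)
under PSO → <0 0> <0 1> <2 0> <2 1>
PSO∖claimed = {<0 0>}

missing: B.r0=0 B.r1=0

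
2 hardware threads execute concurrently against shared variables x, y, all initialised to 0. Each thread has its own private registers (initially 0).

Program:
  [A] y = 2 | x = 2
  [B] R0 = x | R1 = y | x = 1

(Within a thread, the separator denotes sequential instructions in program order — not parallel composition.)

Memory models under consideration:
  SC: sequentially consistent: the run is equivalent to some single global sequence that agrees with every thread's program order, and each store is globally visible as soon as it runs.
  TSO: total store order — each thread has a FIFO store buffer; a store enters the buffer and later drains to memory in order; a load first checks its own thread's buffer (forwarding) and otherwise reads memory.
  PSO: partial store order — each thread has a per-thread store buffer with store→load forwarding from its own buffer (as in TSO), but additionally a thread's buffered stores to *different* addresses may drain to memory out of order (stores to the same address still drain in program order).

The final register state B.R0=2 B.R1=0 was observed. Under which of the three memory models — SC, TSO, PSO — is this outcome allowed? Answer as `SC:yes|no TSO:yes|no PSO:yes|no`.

SC:no TSO:no PSO:yes

outcome vector order: (B.R0,B.R1)
SC (3): 0/0, 0/2, 2/2
TSO (3): 0/0, 0/2, 2/2
PSO (4): 0/0, 0/2, 2/0, 2/2
target 2/0 ∈ {PSO}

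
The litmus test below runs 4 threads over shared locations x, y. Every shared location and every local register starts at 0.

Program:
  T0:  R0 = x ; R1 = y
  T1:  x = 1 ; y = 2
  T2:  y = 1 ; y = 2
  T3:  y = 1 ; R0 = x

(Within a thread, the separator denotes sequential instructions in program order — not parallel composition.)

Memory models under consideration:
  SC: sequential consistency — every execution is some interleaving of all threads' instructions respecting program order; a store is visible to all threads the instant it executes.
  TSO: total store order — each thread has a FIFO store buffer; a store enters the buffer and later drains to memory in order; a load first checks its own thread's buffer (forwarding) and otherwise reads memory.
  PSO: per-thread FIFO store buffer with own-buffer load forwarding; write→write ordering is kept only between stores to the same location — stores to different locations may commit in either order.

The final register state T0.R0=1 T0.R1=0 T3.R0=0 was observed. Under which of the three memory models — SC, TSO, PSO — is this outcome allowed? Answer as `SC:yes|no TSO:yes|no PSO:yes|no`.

SC:no TSO:yes PSO:yes

outcome vector order: (T0.R0,T0.R1,T3.R0)
under SC → <0 0 0>, <0 0 1>, <0 1 0>, <0 1 1>, <0 2 0>, <0 2 1>, <1 0 1>, <1 1 0>, <1 1 1>, <1 2 0>, <1 2 1>
under TSO → <0 0 0>, <0 0 1>, <0 1 0>, <0 1 1>, <0 2 0>, <0 2 1>, <1 0 0>, <1 0 1>, <1 1 0>, <1 1 1>, <1 2 0>, <1 2 1>
under PSO → <0 0 0>, <0 0 1>, <0 1 0>, <0 1 1>, <0 2 0>, <0 2 1>, <1 0 0>, <1 0 1>, <1 1 0>, <1 1 1>, <1 2 0>, <1 2 1>
target <1 0 0> ∈ {TSO,PSO}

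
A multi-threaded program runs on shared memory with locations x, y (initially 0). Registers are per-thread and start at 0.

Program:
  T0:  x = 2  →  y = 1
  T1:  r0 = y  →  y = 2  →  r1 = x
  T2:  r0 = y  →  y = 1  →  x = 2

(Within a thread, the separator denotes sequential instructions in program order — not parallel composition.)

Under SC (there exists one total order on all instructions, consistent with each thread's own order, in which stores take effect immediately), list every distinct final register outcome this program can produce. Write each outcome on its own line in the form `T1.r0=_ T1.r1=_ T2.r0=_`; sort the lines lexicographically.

outcome vector order: (T1.r0,T1.r1,T2.r0)
|SC outcomes| = 10

T1.r0=0 T1.r1=0 T2.r0=0
T1.r0=0 T1.r1=0 T2.r0=1
T1.r0=0 T1.r1=0 T2.r0=2
T1.r0=0 T1.r1=2 T2.r0=0
T1.r0=0 T1.r1=2 T2.r0=1
T1.r0=0 T1.r1=2 T2.r0=2
T1.r0=1 T1.r1=0 T2.r0=0
T1.r0=1 T1.r1=2 T2.r0=0
T1.r0=1 T1.r1=2 T2.r0=1
T1.r0=1 T1.r1=2 T2.r0=2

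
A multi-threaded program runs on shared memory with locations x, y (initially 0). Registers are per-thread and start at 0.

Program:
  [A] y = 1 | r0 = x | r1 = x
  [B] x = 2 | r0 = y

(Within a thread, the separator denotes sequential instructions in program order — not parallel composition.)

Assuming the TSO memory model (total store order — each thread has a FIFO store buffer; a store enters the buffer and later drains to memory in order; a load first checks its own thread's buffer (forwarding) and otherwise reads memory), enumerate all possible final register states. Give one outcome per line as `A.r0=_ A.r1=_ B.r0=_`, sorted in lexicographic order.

outcome vector order: (A.r0,A.r1,B.r0)
|TSO outcomes| = 6

A.r0=0 A.r1=0 B.r0=0
A.r0=0 A.r1=0 B.r0=1
A.r0=0 A.r1=2 B.r0=0
A.r0=0 A.r1=2 B.r0=1
A.r0=2 A.r1=2 B.r0=0
A.r0=2 A.r1=2 B.r0=1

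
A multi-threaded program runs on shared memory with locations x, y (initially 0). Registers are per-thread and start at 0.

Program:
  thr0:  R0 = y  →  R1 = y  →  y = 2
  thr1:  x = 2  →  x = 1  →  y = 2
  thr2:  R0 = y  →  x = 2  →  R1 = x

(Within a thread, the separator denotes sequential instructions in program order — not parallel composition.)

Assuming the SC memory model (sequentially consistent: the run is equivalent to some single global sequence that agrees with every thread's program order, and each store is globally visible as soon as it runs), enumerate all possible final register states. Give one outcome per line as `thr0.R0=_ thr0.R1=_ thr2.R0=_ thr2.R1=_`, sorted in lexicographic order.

thr0.R0=0 thr0.R1=0 thr2.R0=0 thr2.R1=1
thr0.R0=0 thr0.R1=0 thr2.R0=0 thr2.R1=2
thr0.R0=0 thr0.R1=0 thr2.R0=2 thr2.R1=1
thr0.R0=0 thr0.R1=0 thr2.R0=2 thr2.R1=2
thr0.R0=0 thr0.R1=2 thr2.R0=0 thr2.R1=1
thr0.R0=0 thr0.R1=2 thr2.R0=0 thr2.R1=2
thr0.R0=0 thr0.R1=2 thr2.R0=2 thr2.R1=2
thr0.R0=2 thr0.R1=2 thr2.R0=0 thr2.R1=1
thr0.R0=2 thr0.R1=2 thr2.R0=0 thr2.R1=2
thr0.R0=2 thr0.R1=2 thr2.R0=2 thr2.R1=2

outcome vector order: (thr0.R0,thr0.R1,thr2.R0,thr2.R1)
|SC outcomes| = 10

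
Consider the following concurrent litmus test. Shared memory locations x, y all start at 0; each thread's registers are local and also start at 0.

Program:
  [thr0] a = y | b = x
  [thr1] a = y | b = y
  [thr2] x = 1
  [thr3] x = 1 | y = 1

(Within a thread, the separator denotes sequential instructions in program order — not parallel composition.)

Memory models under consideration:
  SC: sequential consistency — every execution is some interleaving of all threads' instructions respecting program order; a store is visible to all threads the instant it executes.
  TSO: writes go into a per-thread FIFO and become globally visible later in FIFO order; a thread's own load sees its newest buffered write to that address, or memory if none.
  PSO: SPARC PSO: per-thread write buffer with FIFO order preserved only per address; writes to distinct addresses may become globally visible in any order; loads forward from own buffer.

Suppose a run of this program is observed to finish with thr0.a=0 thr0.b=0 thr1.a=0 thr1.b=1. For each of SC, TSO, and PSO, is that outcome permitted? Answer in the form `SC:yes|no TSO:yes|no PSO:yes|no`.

SC:yes TSO:yes PSO:yes

outcome vector order: (thr0.a,thr0.b,thr1.a,thr1.b)
SC: 9 outcomes — {0000 0001 0011 0100 0101 0111 1100 1101 1111}
TSO: 9 outcomes — {0000 0001 0011 0100 0101 0111 1100 1101 1111}
PSO: 12 outcomes — {0000 0001 0011 0100 0101 0111 1000 1001 1011 1100 1101 1111}
target 0001 ∈ {SC,TSO,PSO}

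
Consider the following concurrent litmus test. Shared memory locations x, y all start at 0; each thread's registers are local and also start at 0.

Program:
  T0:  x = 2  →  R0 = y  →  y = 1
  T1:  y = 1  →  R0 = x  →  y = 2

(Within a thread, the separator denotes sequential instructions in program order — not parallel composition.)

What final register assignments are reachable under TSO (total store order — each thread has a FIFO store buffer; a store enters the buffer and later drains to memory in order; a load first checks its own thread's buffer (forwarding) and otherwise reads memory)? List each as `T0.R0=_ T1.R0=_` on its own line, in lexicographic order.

T0.R0=0 T1.R0=0
T0.R0=0 T1.R0=2
T0.R0=1 T1.R0=0
T0.R0=1 T1.R0=2
T0.R0=2 T1.R0=0
T0.R0=2 T1.R0=2

outcome vector order: (T0.R0,T1.R0)
|TSO outcomes| = 6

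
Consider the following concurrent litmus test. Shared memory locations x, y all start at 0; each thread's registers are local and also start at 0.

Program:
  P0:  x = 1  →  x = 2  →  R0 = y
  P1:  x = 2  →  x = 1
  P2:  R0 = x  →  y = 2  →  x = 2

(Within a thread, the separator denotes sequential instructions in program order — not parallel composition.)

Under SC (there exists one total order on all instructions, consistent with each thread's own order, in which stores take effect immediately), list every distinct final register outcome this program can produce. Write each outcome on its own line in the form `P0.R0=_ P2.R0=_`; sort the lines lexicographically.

P0.R0=0 P2.R0=0
P0.R0=0 P2.R0=1
P0.R0=0 P2.R0=2
P0.R0=2 P2.R0=0
P0.R0=2 P2.R0=1
P0.R0=2 P2.R0=2

outcome vector order: (P0.R0,P2.R0)
|SC outcomes| = 6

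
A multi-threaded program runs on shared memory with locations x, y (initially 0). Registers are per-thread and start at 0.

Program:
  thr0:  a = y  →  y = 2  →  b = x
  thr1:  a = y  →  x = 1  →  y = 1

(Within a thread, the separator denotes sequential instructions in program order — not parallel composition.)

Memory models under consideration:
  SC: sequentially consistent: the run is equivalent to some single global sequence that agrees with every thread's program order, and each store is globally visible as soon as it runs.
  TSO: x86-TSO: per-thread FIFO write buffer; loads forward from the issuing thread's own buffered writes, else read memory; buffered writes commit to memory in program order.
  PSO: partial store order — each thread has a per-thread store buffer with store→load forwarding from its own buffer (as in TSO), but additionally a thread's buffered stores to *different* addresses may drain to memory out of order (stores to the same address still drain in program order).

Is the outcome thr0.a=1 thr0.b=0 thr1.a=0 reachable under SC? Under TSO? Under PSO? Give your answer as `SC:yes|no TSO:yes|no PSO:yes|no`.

outcome vector order: (thr0.a,thr0.b,thr1.a)
under SC → 000, 002, 010, 012, 110
under TSO → 000, 002, 010, 012, 110
under PSO → 000, 002, 010, 012, 100, 110
target 100 ∈ {PSO}

SC:no TSO:no PSO:yes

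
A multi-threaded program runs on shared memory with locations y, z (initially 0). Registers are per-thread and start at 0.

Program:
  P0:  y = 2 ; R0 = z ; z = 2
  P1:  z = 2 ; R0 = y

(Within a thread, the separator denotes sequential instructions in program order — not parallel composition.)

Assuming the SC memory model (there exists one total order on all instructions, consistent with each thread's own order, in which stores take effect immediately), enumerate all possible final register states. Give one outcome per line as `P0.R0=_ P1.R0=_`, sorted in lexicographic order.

outcome vector order: (P0.R0,P1.R0)
|SC outcomes| = 3

P0.R0=0 P1.R0=2
P0.R0=2 P1.R0=0
P0.R0=2 P1.R0=2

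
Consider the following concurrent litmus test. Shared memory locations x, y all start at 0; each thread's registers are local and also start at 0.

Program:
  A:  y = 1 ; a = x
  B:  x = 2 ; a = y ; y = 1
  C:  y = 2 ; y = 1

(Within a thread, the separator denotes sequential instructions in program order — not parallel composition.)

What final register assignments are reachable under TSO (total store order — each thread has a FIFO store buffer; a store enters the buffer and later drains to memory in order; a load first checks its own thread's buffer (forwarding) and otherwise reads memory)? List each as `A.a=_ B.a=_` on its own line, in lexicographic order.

A.a=0 B.a=0
A.a=0 B.a=1
A.a=0 B.a=2
A.a=2 B.a=0
A.a=2 B.a=1
A.a=2 B.a=2

outcome vector order: (A.a,B.a)
|TSO outcomes| = 6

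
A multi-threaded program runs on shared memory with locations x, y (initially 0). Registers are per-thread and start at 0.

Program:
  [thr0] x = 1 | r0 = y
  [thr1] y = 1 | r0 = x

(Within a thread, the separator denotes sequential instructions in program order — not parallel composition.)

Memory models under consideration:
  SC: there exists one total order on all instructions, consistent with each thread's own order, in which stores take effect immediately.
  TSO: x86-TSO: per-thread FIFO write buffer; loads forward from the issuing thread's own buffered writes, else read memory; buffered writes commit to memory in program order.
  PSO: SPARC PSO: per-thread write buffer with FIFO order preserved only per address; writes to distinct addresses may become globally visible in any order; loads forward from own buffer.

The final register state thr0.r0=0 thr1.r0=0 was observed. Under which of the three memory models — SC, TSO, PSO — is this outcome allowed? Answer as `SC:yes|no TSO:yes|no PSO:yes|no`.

SC:no TSO:yes PSO:yes

outcome vector order: (thr0.r0,thr1.r0)
under SC → 01; 10; 11
under TSO → 00; 01; 10; 11
under PSO → 00; 01; 10; 11
target 00 ∈ {TSO,PSO}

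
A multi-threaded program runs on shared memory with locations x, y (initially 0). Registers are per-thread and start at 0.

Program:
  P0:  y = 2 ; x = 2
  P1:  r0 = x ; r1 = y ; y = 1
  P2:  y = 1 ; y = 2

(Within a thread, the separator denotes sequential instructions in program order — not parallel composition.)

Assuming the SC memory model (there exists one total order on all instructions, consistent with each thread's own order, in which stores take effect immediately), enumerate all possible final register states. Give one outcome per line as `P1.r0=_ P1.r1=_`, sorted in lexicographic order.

outcome vector order: (P1.r0,P1.r1)
|SC outcomes| = 5

P1.r0=0 P1.r1=0
P1.r0=0 P1.r1=1
P1.r0=0 P1.r1=2
P1.r0=2 P1.r1=1
P1.r0=2 P1.r1=2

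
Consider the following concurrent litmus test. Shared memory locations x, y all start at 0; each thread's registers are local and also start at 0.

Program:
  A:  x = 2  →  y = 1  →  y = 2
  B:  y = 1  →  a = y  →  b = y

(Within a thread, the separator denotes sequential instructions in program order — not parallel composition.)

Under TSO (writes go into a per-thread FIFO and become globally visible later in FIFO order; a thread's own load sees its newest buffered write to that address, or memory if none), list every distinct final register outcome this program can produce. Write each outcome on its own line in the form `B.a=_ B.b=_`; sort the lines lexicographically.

outcome vector order: (B.a,B.b)
|TSO outcomes| = 3

B.a=1 B.b=1
B.a=1 B.b=2
B.a=2 B.b=2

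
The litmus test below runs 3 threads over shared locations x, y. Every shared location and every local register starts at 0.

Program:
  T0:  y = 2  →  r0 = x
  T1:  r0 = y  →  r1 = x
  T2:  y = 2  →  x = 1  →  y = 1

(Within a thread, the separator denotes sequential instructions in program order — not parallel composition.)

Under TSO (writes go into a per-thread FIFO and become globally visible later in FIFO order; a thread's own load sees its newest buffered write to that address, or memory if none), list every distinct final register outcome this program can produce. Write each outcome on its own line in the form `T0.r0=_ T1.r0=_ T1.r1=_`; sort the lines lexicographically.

outcome vector order: (T0.r0,T1.r0,T1.r1)
|TSO outcomes| = 10

T0.r0=0 T1.r0=0 T1.r1=0
T0.r0=0 T1.r0=0 T1.r1=1
T0.r0=0 T1.r0=1 T1.r1=1
T0.r0=0 T1.r0=2 T1.r1=0
T0.r0=0 T1.r0=2 T1.r1=1
T0.r0=1 T1.r0=0 T1.r1=0
T0.r0=1 T1.r0=0 T1.r1=1
T0.r0=1 T1.r0=1 T1.r1=1
T0.r0=1 T1.r0=2 T1.r1=0
T0.r0=1 T1.r0=2 T1.r1=1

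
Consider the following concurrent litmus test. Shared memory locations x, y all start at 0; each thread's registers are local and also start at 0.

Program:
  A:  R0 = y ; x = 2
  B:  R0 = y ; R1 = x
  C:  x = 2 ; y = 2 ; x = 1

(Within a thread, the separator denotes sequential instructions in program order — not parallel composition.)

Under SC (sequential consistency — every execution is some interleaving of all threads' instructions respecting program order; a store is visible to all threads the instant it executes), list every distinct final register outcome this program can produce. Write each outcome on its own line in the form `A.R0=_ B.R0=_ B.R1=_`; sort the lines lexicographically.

A.R0=0 B.R0=0 B.R1=0
A.R0=0 B.R0=0 B.R1=1
A.R0=0 B.R0=0 B.R1=2
A.R0=0 B.R0=2 B.R1=1
A.R0=0 B.R0=2 B.R1=2
A.R0=2 B.R0=0 B.R1=0
A.R0=2 B.R0=0 B.R1=1
A.R0=2 B.R0=0 B.R1=2
A.R0=2 B.R0=2 B.R1=1
A.R0=2 B.R0=2 B.R1=2

outcome vector order: (A.R0,B.R0,B.R1)
|SC outcomes| = 10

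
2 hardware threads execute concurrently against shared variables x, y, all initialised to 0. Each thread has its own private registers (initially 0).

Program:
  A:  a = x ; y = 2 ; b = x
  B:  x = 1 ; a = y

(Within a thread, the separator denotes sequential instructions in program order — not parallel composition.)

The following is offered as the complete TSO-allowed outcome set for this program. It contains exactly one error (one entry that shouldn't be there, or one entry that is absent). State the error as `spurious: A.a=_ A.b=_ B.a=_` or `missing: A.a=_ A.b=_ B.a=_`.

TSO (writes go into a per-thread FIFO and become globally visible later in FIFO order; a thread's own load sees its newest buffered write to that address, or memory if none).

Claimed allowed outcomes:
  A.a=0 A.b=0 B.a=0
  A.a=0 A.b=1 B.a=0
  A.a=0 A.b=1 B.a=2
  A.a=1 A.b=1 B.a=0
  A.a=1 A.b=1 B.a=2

outcome vector order: (A.a,A.b,B.a)
under TSO → (0,0,0), (0,0,2), (0,1,0), (0,1,2), (1,1,0), (1,1,2)
TSO∖claimed = {(0,0,2)}

missing: A.a=0 A.b=0 B.a=2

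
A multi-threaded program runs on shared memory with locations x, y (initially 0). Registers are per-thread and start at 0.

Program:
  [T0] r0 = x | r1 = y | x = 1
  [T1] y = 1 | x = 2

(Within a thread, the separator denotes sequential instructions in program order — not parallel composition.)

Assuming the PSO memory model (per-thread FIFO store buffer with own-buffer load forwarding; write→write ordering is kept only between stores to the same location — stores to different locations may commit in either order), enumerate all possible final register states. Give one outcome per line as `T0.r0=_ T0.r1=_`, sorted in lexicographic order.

T0.r0=0 T0.r1=0
T0.r0=0 T0.r1=1
T0.r0=2 T0.r1=0
T0.r0=2 T0.r1=1

outcome vector order: (T0.r0,T0.r1)
|PSO outcomes| = 4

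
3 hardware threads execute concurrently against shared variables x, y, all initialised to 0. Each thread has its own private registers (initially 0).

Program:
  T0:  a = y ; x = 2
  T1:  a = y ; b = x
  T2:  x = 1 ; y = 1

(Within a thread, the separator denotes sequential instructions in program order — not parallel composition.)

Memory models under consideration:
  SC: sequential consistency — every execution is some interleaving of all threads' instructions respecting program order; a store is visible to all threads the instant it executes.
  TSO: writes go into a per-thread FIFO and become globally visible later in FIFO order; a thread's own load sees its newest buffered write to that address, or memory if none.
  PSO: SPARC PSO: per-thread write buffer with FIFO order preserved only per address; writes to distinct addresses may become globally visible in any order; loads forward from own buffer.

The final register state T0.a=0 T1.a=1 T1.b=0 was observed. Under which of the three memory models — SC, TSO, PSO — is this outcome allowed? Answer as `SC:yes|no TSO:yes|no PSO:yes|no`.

outcome vector order: (T0.a,T1.a,T1.b)
SC (10): <0 0 0>; <0 0 1>; <0 0 2>; <0 1 1>; <0 1 2>; <1 0 0>; <1 0 1>; <1 0 2>; <1 1 1>; <1 1 2>
TSO (10): <0 0 0>; <0 0 1>; <0 0 2>; <0 1 1>; <0 1 2>; <1 0 0>; <1 0 1>; <1 0 2>; <1 1 1>; <1 1 2>
PSO (12): <0 0 0>; <0 0 1>; <0 0 2>; <0 1 0>; <0 1 1>; <0 1 2>; <1 0 0>; <1 0 1>; <1 0 2>; <1 1 0>; <1 1 1>; <1 1 2>
target <0 1 0> ∈ {PSO}

SC:no TSO:no PSO:yes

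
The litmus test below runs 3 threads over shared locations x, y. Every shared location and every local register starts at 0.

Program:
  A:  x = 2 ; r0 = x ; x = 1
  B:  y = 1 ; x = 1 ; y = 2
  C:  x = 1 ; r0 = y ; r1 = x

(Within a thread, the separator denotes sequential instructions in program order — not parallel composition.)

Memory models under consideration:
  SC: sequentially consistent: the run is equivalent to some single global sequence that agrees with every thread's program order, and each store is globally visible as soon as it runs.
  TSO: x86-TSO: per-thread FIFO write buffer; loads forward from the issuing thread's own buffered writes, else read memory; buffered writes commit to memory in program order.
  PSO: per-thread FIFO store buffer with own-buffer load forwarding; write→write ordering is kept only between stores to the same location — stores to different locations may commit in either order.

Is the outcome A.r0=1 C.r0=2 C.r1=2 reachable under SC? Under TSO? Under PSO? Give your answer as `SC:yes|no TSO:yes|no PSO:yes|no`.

SC:no TSO:no PSO:yes

outcome vector order: (A.r0,C.r0,C.r1)
SC (11): 101; 102; 111; 112; 121; 201; 202; 211; 212; 221; 222
TSO (11): 101; 102; 111; 112; 121; 201; 202; 211; 212; 221; 222
PSO (12): 101; 102; 111; 112; 121; 122; 201; 202; 211; 212; 221; 222
target 122 ∈ {PSO}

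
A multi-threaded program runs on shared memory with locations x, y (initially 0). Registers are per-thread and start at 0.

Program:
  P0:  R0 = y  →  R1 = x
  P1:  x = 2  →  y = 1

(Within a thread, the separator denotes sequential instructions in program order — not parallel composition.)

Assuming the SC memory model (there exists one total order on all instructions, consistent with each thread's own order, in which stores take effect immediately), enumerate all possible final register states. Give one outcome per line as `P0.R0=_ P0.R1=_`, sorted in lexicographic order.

P0.R0=0 P0.R1=0
P0.R0=0 P0.R1=2
P0.R0=1 P0.R1=2

outcome vector order: (P0.R0,P0.R1)
|SC outcomes| = 3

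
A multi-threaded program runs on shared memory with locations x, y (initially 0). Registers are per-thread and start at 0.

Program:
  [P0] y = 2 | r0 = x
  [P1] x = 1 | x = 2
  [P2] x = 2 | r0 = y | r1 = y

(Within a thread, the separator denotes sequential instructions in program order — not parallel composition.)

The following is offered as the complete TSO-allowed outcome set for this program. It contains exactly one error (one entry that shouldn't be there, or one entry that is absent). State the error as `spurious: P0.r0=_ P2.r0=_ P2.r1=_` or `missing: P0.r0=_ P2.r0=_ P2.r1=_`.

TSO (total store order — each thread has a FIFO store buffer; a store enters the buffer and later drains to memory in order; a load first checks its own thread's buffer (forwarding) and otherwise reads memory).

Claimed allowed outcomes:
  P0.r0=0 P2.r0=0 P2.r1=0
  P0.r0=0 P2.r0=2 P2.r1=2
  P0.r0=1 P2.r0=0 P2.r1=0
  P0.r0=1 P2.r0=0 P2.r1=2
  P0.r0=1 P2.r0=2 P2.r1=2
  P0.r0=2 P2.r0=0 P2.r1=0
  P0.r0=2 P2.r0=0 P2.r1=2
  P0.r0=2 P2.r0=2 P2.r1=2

outcome vector order: (P0.r0,P2.r0,P2.r1)
TSO (9): 0/0/0 0/0/2 0/2/2 1/0/0 1/0/2 1/2/2 2/0/0 2/0/2 2/2/2
TSO∖claimed = {0/0/2}

missing: P0.r0=0 P2.r0=0 P2.r1=2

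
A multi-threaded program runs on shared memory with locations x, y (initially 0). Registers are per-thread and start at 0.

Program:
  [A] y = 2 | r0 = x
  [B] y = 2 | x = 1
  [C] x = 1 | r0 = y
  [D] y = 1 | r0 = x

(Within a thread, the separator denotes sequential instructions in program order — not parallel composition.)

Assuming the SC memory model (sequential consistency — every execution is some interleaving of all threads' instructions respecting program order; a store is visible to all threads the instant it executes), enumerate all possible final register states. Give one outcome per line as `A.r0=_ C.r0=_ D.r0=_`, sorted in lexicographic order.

A.r0=0 C.r0=1 D.r0=0
A.r0=0 C.r0=1 D.r0=1
A.r0=0 C.r0=2 D.r0=0
A.r0=0 C.r0=2 D.r0=1
A.r0=1 C.r0=0 D.r0=1
A.r0=1 C.r0=1 D.r0=0
A.r0=1 C.r0=1 D.r0=1
A.r0=1 C.r0=2 D.r0=0
A.r0=1 C.r0=2 D.r0=1

outcome vector order: (A.r0,C.r0,D.r0)
|SC outcomes| = 9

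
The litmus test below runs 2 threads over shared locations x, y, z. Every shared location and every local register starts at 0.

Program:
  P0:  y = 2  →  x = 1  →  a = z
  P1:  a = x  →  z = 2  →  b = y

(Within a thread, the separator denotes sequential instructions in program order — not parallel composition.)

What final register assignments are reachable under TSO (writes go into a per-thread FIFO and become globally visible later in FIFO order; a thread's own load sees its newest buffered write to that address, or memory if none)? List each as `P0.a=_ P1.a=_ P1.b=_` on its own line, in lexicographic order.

P0.a=0 P1.a=0 P1.b=0
P0.a=0 P1.a=0 P1.b=2
P0.a=0 P1.a=1 P1.b=2
P0.a=2 P1.a=0 P1.b=0
P0.a=2 P1.a=0 P1.b=2
P0.a=2 P1.a=1 P1.b=2

outcome vector order: (P0.a,P1.a,P1.b)
|TSO outcomes| = 6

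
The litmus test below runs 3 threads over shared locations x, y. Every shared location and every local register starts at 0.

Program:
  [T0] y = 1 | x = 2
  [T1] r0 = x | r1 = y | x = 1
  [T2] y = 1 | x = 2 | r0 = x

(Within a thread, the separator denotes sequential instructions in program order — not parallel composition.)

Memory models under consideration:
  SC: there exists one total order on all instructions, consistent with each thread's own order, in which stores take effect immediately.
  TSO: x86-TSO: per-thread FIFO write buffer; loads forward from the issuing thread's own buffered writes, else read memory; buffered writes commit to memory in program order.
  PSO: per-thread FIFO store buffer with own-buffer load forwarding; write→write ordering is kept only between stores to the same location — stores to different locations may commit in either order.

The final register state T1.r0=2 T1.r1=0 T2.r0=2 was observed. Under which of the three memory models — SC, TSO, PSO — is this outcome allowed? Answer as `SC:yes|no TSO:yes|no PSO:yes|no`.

SC:no TSO:no PSO:yes

outcome vector order: (T1.r0,T1.r1,T2.r0)
[SC] allowed = {001 002 011 012 211 212}
[TSO] allowed = {001 002 011 012 211 212}
[PSO] allowed = {001 002 011 012 201 202 211 212}
target 202 ∈ {PSO}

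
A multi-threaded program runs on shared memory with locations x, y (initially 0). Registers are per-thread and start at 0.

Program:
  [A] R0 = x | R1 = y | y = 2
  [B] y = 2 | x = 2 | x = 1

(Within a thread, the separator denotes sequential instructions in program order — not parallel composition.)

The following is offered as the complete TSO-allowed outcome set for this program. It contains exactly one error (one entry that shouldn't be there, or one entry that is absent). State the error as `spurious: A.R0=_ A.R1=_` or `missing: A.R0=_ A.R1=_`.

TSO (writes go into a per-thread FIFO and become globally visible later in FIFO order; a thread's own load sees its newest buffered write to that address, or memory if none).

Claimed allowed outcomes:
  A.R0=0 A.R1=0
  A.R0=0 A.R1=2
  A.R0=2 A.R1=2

outcome vector order: (A.R0,A.R1)
[TSO] allowed = {(0,0) (0,2) (1,2) (2,2)}
TSO∖claimed = {(1,2)}

missing: A.R0=1 A.R1=2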